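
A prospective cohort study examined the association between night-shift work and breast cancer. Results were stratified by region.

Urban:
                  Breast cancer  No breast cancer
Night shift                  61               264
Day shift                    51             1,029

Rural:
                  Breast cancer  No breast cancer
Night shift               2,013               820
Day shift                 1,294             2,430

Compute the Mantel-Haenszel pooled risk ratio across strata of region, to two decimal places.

RR_MH = Σ(aᵢ·n₀ᵢ/nᵢ) / Σ(cᵢ·n₁ᵢ/nᵢ), with n₁ᵢ = aᵢ+bᵢ (exposed), n₀ᵢ = cᵢ+dᵢ (unexposed), nᵢ = n₁ᵢ+n₀ᵢ.
Stratum 1 (Urban): n₁ = 325, n₀ = 1080, n = 1405; a·n₀/n = 61·1080/1405 = 46.8897; c·n₁/n = 51·325/1405 = 11.7972
Stratum 2 (Rural): n₁ = 2833, n₀ = 3724, n = 6557; a·n₀/n = 2013·3724/6557 = 1143.2686; c·n₁/n = 1294·2833/6557 = 559.0822
RR_MH = (46.8897 + 1143.2686) / (11.7972 + 559.0822) = 1190.1582 / 570.8794 = 2.08478

2.08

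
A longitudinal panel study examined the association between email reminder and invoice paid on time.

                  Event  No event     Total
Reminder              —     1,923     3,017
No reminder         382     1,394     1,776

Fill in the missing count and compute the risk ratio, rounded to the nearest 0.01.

The missing cell is in the exposed row: 3017 − 1923 = 1094.
So a = 1094, b = 1923, c = 382, d = 1394.
RR = [a/(a+b)] / [c/(c+d)] = (1094/3017) / (382/1776) = 0.36261/0.21509 = 1.68586

1.69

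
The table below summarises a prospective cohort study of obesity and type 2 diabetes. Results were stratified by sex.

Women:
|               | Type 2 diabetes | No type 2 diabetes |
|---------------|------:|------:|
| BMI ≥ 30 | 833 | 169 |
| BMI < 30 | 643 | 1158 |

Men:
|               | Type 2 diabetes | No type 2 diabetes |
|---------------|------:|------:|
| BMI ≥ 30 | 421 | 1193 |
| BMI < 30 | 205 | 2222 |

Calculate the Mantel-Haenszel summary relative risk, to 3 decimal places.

2.528

RR_MH = Σ(aᵢ·n₀ᵢ/nᵢ) / Σ(cᵢ·n₁ᵢ/nᵢ), with n₁ᵢ = aᵢ+bᵢ (exposed), n₀ᵢ = cᵢ+dᵢ (unexposed), nᵢ = n₁ᵢ+n₀ᵢ.
Stratum 1 (Women): n₁ = 1002, n₀ = 1801, n = 2803; a·n₀/n = 833·1801/2803 = 535.2240; c·n₁/n = 643·1002/2803 = 229.8559
Stratum 2 (Men): n₁ = 1614, n₀ = 2427, n = 4041; a·n₀/n = 421·2427/4041 = 252.8500; c·n₁/n = 205·1614/4041 = 81.8782
RR_MH = (535.2240 + 252.8500) / (229.8559 + 81.8782) = 788.0741 / 311.7341 = 2.52803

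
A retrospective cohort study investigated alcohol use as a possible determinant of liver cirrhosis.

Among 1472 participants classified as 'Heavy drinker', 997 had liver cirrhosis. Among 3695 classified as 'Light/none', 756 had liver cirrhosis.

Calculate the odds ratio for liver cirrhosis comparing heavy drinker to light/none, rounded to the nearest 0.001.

8.160

From the description: a = 997, b = 475, c = 756, d = 2939.
OR = (a·d)/(b·c) = (997 × 2939) / (475 × 756) = 2930183 / 359100 = 8.15980
The odds of liver cirrhosis are about 8.16 times as high in the heavy drinker group.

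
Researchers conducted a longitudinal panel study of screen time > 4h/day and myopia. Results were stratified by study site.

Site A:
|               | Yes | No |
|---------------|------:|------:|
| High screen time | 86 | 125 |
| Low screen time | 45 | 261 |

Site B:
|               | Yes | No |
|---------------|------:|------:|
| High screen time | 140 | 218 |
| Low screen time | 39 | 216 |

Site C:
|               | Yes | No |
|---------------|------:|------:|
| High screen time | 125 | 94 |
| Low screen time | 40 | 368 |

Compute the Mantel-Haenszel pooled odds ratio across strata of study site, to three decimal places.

OR_MH = Σ(aᵢdᵢ/nᵢ) / Σ(bᵢcᵢ/nᵢ), where nᵢ is the stratum total.
Stratum 1 (Site A): n = 517; a·d/n = 86·261/517 = 43.4159; b·c/n = 125·45/517 = 10.8801
Stratum 2 (Site B): n = 613; a·d/n = 140·216/613 = 49.3312; b·c/n = 218·39/613 = 13.8695
Stratum 3 (Site C): n = 627; a·d/n = 125·368/627 = 73.3652; b·c/n = 94·40/627 = 5.9968
OR_MH = (43.4159 + 49.3312 + 73.3652) / (10.8801 + 13.8695 + 5.9968) = 166.1123 / 30.7464 = 5.40266

5.403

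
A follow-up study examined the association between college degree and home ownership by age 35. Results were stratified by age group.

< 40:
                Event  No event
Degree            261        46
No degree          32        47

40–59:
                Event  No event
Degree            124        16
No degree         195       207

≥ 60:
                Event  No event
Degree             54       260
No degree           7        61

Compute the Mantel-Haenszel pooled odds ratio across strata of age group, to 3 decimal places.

OR_MH = Σ(aᵢdᵢ/nᵢ) / Σ(bᵢcᵢ/nᵢ), where nᵢ is the stratum total.
Stratum 1 (< 40): n = 386; a·d/n = 261·47/386 = 31.7798; b·c/n = 46·32/386 = 3.8135
Stratum 2 (40–59): n = 542; a·d/n = 124·207/542 = 47.3579; b·c/n = 16·195/542 = 5.7565
Stratum 3 (≥ 60): n = 382; a·d/n = 54·61/382 = 8.6230; b·c/n = 260·7/382 = 4.7644
OR_MH = (31.7798 + 47.3579 + 8.6230) / (3.8135 + 5.7565 + 4.7644) = 87.7608 / 14.3343 = 6.12242

6.122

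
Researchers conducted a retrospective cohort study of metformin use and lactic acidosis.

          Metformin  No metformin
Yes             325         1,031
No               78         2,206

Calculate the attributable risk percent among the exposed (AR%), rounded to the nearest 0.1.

Reading the table with exposure as columns: a = 325 (Metformin, case), b = 78 (Metformin, non-case), c = 1031 (No metformin, case), d = 2206.
Risk in exposed = 325/403 = 0.80645; risk in unexposed = 1031/3237 = 0.31850.
RR = 0.80645/0.31850 = 2.53199
AR% = (RR − 1)/RR × 100 = (2.53199 − 1)/2.53199 × 100 = 60.5054%

60.5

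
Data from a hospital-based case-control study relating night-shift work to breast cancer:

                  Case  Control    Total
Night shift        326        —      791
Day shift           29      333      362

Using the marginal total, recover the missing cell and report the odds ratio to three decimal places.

The missing cell is in the exposed row: 791 − 326 = 465.
So a = 326, b = 465, c = 29, d = 333.
OR = (a·d)/(b·c) = (326 × 333) / (465 × 29) = 108558 / 13485 = 8.05028

8.050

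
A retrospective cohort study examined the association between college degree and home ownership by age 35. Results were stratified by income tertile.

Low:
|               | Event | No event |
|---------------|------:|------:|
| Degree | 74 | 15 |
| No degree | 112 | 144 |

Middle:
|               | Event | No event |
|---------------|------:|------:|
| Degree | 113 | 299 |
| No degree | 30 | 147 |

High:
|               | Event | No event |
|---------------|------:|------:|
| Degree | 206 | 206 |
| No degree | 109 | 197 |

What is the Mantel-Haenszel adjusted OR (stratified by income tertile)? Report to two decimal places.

2.25

OR_MH = Σ(aᵢdᵢ/nᵢ) / Σ(bᵢcᵢ/nᵢ), where nᵢ is the stratum total.
Stratum 1 (Low): n = 345; a·d/n = 74·144/345 = 30.8870; b·c/n = 15·112/345 = 4.8696
Stratum 2 (Middle): n = 589; a·d/n = 113·147/589 = 28.2020; b·c/n = 299·30/589 = 15.2292
Stratum 3 (High): n = 718; a·d/n = 206·197/718 = 56.5209; b·c/n = 206·109/718 = 31.2730
OR_MH = (30.8870 + 28.2020 + 56.5209) / (4.8696 + 15.2292 + 31.2730) = 115.6099 / 51.3717 = 2.25046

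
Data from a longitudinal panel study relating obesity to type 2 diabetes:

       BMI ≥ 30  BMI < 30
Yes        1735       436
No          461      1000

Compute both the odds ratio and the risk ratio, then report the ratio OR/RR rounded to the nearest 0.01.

3.32

Reading the table with exposure as columns: a = 1735 (BMI ≥ 30, case), b = 461 (BMI ≥ 30, non-case), c = 436 (BMI < 30, case), d = 1000.
OR = (1735·1000)/(461·436) = 1735000/200996 = 8.63201
Risk in exposed = 1735/2196 = 0.79007; risk in unexposed = 436/1436 = 0.30362; RR = 2.60217
OR/RR = 8.63201 / 2.60217 = 3.31724
The outcome is not rare, so the OR lies further from 1 than the RR.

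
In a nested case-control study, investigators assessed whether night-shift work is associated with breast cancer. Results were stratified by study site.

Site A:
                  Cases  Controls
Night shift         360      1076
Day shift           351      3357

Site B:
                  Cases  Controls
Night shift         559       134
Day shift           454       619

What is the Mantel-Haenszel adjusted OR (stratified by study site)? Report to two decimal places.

3.99

OR_MH = Σ(aᵢdᵢ/nᵢ) / Σ(bᵢcᵢ/nᵢ), where nᵢ is the stratum total.
Stratum 1 (Site A): n = 5144; a·d/n = 360·3357/5144 = 234.9378; b·c/n = 1076·351/5144 = 73.4207
Stratum 2 (Site B): n = 1766; a·d/n = 559·619/1766 = 195.9349; b·c/n = 134·454/1766 = 34.4485
OR_MH = (234.9378 + 195.9349) / (73.4207 + 34.4485) = 430.8727 / 107.8692 = 3.99440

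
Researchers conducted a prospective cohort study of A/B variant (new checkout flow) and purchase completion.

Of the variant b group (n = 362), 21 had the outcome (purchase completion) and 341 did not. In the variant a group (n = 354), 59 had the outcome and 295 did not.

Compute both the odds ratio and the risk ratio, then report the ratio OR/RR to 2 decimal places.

From the description: a = 21, b = 341, c = 59, d = 295.
OR = (21·295)/(341·59) = 6195/20119 = 0.30792
Risk in exposed = 21/362 = 0.05801; risk in unexposed = 59/354 = 0.16667; RR = 0.34807
OR/RR = 0.30792 / 0.34807 = 0.88465
The outcome is not rare, so the OR lies further from 1 than the RR.

0.88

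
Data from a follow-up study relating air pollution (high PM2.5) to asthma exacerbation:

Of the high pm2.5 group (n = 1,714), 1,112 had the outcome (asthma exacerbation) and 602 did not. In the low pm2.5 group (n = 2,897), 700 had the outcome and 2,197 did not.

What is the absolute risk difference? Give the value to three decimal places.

From the description: a = 1112, b = 602, c = 700, d = 2197.
Risk in exposed = 1112/1714 = 0.648775; risk in unexposed = 700/2897 = 0.241629.
Risk difference = 0.648775 − 0.241629 = 0.407146

0.407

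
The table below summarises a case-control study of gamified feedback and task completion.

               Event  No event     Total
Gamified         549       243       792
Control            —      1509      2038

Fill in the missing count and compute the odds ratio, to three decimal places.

The missing cell is in the unexposed row: 2038 − 1509 = 529.
So a = 549, b = 243, c = 529, d = 1509.
OR = (a·d)/(b·c) = (549 × 1509) / (243 × 529) = 828441 / 128547 = 6.44465

6.445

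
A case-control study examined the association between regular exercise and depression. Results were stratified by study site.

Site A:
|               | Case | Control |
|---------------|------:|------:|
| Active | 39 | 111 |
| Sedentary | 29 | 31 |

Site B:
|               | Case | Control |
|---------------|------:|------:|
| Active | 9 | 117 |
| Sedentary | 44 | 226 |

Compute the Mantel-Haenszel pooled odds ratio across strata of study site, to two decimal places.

OR_MH = Σ(aᵢdᵢ/nᵢ) / Σ(bᵢcᵢ/nᵢ), where nᵢ is the stratum total.
Stratum 1 (Site A): n = 210; a·d/n = 39·31/210 = 5.7571; b·c/n = 111·29/210 = 15.3286
Stratum 2 (Site B): n = 396; a·d/n = 9·226/396 = 5.1364; b·c/n = 117·44/396 = 13.0000
OR_MH = (5.7571 + 5.1364) / (15.3286 + 13.0000) = 10.8935 / 28.3286 = 0.38454

0.38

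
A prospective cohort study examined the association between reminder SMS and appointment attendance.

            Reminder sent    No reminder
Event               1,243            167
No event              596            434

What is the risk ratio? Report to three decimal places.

2.432

Reading the table with exposure as columns: a = 1243 (Reminder sent, case), b = 596 (Reminder sent, non-case), c = 167 (No reminder, case), d = 434.
Risk in exposed = 1243/1839 = 0.67591; risk in unexposed = 167/601 = 0.27787.
RR = 0.67591 / 0.27787 = 2.43247
The risk among the exposed is 2.43 times that among the unexposed.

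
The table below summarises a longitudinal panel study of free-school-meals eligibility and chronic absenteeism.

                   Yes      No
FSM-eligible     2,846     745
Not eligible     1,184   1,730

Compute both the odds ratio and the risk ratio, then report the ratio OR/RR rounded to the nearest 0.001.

Cells: a = 2846, b = 745, c = 1184, d = 1730.
OR = (2846·1730)/(745·1184) = 4923580/882080 = 5.58178
Risk in exposed = 2846/3591 = 0.79254; risk in unexposed = 1184/2914 = 0.40631; RR = 1.95055
OR/RR = 5.58178 / 1.95055 = 2.86164
The outcome is not rare, so the OR lies further from 1 than the RR.

2.862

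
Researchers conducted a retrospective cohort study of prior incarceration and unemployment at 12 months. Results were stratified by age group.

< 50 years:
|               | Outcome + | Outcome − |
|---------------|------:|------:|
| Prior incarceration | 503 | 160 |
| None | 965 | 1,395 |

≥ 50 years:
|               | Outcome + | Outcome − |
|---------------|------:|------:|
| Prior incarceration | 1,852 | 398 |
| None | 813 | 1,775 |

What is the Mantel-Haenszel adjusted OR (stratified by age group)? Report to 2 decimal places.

OR_MH = Σ(aᵢdᵢ/nᵢ) / Σ(bᵢcᵢ/nᵢ), where nᵢ is the stratum total.
Stratum 1 (< 50 years): n = 3023; a·d/n = 503·1395/3023 = 232.1154; b·c/n = 160·965/3023 = 51.0751
Stratum 2 (≥ 50 years): n = 4838; a·d/n = 1852·1775/4838 = 679.4750; b·c/n = 398·813/4838 = 66.8818
OR_MH = (232.1154 + 679.4750) / (51.0751 + 66.8818) = 911.5904 / 117.9569 = 7.72817

7.73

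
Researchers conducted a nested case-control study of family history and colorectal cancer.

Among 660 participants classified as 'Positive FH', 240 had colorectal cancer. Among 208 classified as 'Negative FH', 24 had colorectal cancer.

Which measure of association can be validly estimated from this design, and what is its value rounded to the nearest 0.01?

4.38

From the description: a = 240, b = 420, c = 24, d = 184.
This is a nested case-control study: participants were sampled on outcome status, so risks in the source population cannot be estimated directly — relative risk is not valid here. The odds ratio is the appropriate measure.
OR = (a·d)/(b·c) = (240 × 184) / (420 × 24) = 44160 / 10080 = 4.38095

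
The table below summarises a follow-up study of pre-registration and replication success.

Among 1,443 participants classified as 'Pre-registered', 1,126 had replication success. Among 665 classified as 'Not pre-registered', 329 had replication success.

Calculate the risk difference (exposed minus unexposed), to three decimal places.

From the description: a = 1126, b = 317, c = 329, d = 336.
Risk in exposed = 1126/1443 = 0.780319; risk in unexposed = 329/665 = 0.494737.
Risk difference = 0.780319 − 0.494737 = 0.285582

0.286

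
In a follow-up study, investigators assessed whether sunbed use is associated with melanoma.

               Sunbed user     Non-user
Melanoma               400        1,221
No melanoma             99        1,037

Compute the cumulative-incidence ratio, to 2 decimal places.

Reading the table with exposure as columns: a = 400 (Sunbed user, case), b = 99 (Sunbed user, non-case), c = 1221 (Non-user, case), d = 1037.
Risk in exposed = 400/499 = 0.80160; risk in unexposed = 1221/2258 = 0.54074.
RR = 0.80160 / 0.54074 = 1.48241
The risk among the exposed is 1.48 times that among the unexposed.

1.48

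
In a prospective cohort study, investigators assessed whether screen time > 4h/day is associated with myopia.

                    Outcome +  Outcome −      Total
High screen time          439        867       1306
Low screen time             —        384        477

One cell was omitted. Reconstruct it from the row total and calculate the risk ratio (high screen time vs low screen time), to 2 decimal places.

1.72

The missing cell is in the unexposed row: 477 − 384 = 93.
So a = 439, b = 867, c = 93, d = 384.
RR = [a/(a+b)] / [c/(c+d)] = (439/1306) / (93/477) = 0.33614/0.19497 = 1.72408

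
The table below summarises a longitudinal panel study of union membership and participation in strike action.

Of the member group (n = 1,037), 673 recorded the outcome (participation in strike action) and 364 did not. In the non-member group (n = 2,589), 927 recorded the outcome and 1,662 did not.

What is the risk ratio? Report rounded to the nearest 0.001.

1.813

From the description: a = 673, b = 364, c = 927, d = 1662.
Risk in exposed = 673/1037 = 0.64899; risk in unexposed = 927/2589 = 0.35805.
RR = 0.64899 / 0.35805 = 1.81254
The risk among the exposed is 1.81 times that among the unexposed.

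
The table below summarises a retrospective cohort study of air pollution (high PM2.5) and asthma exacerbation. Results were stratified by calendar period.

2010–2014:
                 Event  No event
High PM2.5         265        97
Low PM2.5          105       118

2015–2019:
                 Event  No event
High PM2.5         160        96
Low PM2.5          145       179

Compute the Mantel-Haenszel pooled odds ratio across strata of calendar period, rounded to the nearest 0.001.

OR_MH = Σ(aᵢdᵢ/nᵢ) / Σ(bᵢcᵢ/nᵢ), where nᵢ is the stratum total.
Stratum 1 (2010–2014): n = 585; a·d/n = 265·118/585 = 53.4530; b·c/n = 97·105/585 = 17.4103
Stratum 2 (2015–2019): n = 580; a·d/n = 160·179/580 = 49.3793; b·c/n = 96·145/580 = 24.0000
OR_MH = (53.4530 + 49.3793) / (17.4103 + 24.0000) = 102.8323 / 41.4103 = 2.48326

2.483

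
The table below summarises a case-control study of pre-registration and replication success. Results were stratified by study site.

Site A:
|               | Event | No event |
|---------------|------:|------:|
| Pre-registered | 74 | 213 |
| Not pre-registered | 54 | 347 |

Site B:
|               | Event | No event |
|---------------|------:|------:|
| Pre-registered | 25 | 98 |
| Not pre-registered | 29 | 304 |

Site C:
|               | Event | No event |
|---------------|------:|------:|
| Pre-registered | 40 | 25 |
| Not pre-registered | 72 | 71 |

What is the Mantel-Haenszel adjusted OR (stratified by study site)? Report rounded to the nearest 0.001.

OR_MH = Σ(aᵢdᵢ/nᵢ) / Σ(bᵢcᵢ/nᵢ), where nᵢ is the stratum total.
Stratum 1 (Site A): n = 688; a·d/n = 74·347/688 = 37.3227; b·c/n = 213·54/688 = 16.7180
Stratum 2 (Site B): n = 456; a·d/n = 25·304/456 = 16.6667; b·c/n = 98·29/456 = 6.2325
Stratum 3 (Site C): n = 208; a·d/n = 40·71/208 = 13.6538; b·c/n = 25·72/208 = 8.6538
OR_MH = (37.3227 + 16.6667 + 13.6538) / (16.7180 + 6.2325 + 8.6538) = 67.6432 / 31.6043 = 2.14031

2.140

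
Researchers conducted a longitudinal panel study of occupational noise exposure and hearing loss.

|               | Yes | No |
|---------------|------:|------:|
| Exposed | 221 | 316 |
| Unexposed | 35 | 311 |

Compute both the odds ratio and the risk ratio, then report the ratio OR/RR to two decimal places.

Cells: a = 221, b = 316, c = 35, d = 311.
OR = (221·311)/(316·35) = 68731/11060 = 6.21438
Risk in exposed = 221/537 = 0.41155; risk in unexposed = 35/346 = 0.10116; RR = 4.06842
OR/RR = 6.21438 / 4.06842 = 1.52747
The outcome is not rare, so the OR lies further from 1 than the RR.

1.53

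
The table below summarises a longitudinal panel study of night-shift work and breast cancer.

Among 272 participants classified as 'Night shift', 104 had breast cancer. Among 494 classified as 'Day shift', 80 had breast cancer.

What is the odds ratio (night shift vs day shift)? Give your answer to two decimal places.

From the description: a = 104, b = 168, c = 80, d = 414.
OR = (a·d)/(b·c) = (104 × 414) / (168 × 80) = 43056 / 13440 = 3.20357
The odds of breast cancer are about 3.20 times as high in the night shift group.

3.20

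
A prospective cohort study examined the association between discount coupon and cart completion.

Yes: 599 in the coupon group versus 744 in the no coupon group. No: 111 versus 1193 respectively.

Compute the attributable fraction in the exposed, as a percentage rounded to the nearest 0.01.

54.47

From the description: a = 599, b = 111, c = 744, d = 1193.
Risk in exposed = 599/710 = 0.84366; risk in unexposed = 744/1937 = 0.38410.
RR = 0.84366/0.38410 = 2.19647
AR% = (RR − 1)/RR × 100 = (2.19647 − 1)/2.19647 × 100 = 54.4724%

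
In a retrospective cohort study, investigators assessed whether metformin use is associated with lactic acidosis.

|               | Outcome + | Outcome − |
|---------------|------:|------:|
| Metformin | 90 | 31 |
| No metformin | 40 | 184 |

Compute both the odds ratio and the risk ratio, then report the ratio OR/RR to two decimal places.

Cells: a = 90, b = 31, c = 40, d = 184.
OR = (90·184)/(31·40) = 16560/1240 = 13.35484
Risk in exposed = 90/121 = 0.74380; risk in unexposed = 40/224 = 0.17857; RR = 4.16529
OR/RR = 13.35484 / 4.16529 = 3.20622
The outcome is not rare, so the OR lies further from 1 than the RR.

3.21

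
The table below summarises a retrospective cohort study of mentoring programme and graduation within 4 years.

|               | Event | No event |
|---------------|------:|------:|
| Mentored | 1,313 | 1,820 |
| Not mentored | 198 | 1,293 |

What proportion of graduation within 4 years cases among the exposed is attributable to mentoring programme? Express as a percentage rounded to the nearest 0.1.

68.3

Cells: a = 1313, b = 1820, c = 198, d = 1293.
Risk in exposed = 1313/3133 = 0.41909; risk in unexposed = 198/1491 = 0.13280.
RR = 0.41909/0.13280 = 3.15585
AR% = (RR − 1)/RR × 100 = (3.15585 − 1)/3.15585 × 100 = 68.3128%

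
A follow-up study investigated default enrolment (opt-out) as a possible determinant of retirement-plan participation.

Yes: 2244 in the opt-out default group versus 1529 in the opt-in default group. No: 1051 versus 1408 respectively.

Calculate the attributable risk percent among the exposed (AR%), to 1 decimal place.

From the description: a = 2244, b = 1051, c = 1529, d = 1408.
Risk in exposed = 2244/3295 = 0.68103; risk in unexposed = 1529/2937 = 0.52060.
RR = 0.68103/0.52060 = 1.30817
AR% = (RR − 1)/RR × 100 = (1.30817 − 1)/1.30817 × 100 = 23.5573%

23.6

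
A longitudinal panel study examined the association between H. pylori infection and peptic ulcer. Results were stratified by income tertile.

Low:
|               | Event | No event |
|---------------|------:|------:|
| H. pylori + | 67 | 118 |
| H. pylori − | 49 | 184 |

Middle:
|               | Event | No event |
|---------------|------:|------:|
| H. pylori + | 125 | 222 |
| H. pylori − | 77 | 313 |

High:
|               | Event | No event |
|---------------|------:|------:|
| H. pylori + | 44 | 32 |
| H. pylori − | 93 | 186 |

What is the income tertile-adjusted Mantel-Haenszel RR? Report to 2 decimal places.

1.77

RR_MH = Σ(aᵢ·n₀ᵢ/nᵢ) / Σ(cᵢ·n₁ᵢ/nᵢ), with n₁ᵢ = aᵢ+bᵢ (exposed), n₀ᵢ = cᵢ+dᵢ (unexposed), nᵢ = n₁ᵢ+n₀ᵢ.
Stratum 1 (Low): n₁ = 185, n₀ = 233, n = 418; a·n₀/n = 67·233/418 = 37.3469; c·n₁/n = 49·185/418 = 21.6866
Stratum 2 (Middle): n₁ = 347, n₀ = 390, n = 737; a·n₀/n = 125·390/737 = 66.1465; c·n₁/n = 77·347/737 = 36.2537
Stratum 3 (High): n₁ = 76, n₀ = 279, n = 355; a·n₀/n = 44·279/355 = 34.5803; c·n₁/n = 93·76/355 = 19.9099
RR_MH = (37.3469 + 66.1465 + 34.5803) / (21.6866 + 36.2537 + 19.9099) = 138.0737 / 77.8502 = 1.77358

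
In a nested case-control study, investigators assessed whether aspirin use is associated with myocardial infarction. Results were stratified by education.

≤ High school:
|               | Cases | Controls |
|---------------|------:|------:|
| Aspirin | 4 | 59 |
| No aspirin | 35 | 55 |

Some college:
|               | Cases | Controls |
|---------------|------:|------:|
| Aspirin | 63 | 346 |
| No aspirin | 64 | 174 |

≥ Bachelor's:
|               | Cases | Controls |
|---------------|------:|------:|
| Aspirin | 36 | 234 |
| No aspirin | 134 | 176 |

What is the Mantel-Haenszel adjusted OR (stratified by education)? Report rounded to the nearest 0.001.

OR_MH = Σ(aᵢdᵢ/nᵢ) / Σ(bᵢcᵢ/nᵢ), where nᵢ is the stratum total.
Stratum 1 (≤ High school): n = 153; a·d/n = 4·55/153 = 1.4379; b·c/n = 59·35/153 = 13.4967
Stratum 2 (Some college): n = 647; a·d/n = 63·174/647 = 16.9428; b·c/n = 346·64/647 = 34.2257
Stratum 3 (≥ Bachelor's): n = 580; a·d/n = 36·176/580 = 10.9241; b·c/n = 234·134/580 = 54.0621
OR_MH = (1.4379 + 16.9428 + 10.9241) / (13.4967 + 34.2257 + 54.0621) = 29.3049 / 101.7845 = 0.28791

0.288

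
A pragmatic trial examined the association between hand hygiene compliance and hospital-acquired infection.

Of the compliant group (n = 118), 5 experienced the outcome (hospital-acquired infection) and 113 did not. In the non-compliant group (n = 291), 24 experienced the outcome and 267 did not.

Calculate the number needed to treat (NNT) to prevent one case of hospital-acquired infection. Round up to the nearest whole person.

Risk in treated group = 5/118 = 0.04237; risk in control = 24/291 = 0.08247.
Absolute risk reduction = 0.08247 − 0.04237 = 0.04010
NNT = 1 / ARR = 1 / 0.04010 = 24.937 → round up → 25

25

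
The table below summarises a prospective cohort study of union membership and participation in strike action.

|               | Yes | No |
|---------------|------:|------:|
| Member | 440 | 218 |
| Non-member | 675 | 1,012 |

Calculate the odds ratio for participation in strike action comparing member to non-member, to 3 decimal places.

3.026

Cells: a = 440, b = 218, c = 675, d = 1012.
OR = (a·d)/(b·c) = (440 × 1012) / (218 × 675) = 445280 / 147150 = 3.02603
The odds of participation in strike action are about 3.03 times as high in the member group.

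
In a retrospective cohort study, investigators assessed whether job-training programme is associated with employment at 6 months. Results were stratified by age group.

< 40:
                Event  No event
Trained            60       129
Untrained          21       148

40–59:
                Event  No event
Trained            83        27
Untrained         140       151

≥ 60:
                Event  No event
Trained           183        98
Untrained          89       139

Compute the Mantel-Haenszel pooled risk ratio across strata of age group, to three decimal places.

1.729

RR_MH = Σ(aᵢ·n₀ᵢ/nᵢ) / Σ(cᵢ·n₁ᵢ/nᵢ), with n₁ᵢ = aᵢ+bᵢ (exposed), n₀ᵢ = cᵢ+dᵢ (unexposed), nᵢ = n₁ᵢ+n₀ᵢ.
Stratum 1 (< 40): n₁ = 189, n₀ = 169, n = 358; a·n₀/n = 60·169/358 = 28.3240; c·n₁/n = 21·189/358 = 11.0866
Stratum 2 (40–59): n₁ = 110, n₀ = 291, n = 401; a·n₀/n = 83·291/401 = 60.2319; c·n₁/n = 140·110/401 = 38.4040
Stratum 3 (≥ 60): n₁ = 281, n₀ = 228, n = 509; a·n₀/n = 183·228/509 = 81.9725; c·n₁/n = 89·281/509 = 49.1336
RR_MH = (28.3240 + 60.2319 + 81.9725) / (11.0866 + 38.4040 + 49.1336) = 170.5284 / 98.6242 = 1.72907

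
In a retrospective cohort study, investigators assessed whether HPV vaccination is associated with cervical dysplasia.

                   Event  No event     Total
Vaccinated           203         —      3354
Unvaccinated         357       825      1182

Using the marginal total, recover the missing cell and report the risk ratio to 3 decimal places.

The missing cell is in the exposed row: 3354 − 203 = 3151.
So a = 203, b = 3151, c = 357, d = 825.
RR = [a/(a+b)] / [c/(c+d)] = (203/3354) / (357/1182) = 0.06052/0.30203 = 0.20039

0.200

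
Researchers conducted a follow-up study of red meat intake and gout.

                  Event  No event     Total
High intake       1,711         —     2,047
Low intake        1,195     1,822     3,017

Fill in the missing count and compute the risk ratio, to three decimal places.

The missing cell is in the exposed row: 2047 − 1711 = 336.
So a = 1711, b = 336, c = 1195, d = 1822.
RR = [a/(a+b)] / [c/(c+d)] = (1711/2047) / (1195/3017) = 0.83586/0.39609 = 2.11028

2.110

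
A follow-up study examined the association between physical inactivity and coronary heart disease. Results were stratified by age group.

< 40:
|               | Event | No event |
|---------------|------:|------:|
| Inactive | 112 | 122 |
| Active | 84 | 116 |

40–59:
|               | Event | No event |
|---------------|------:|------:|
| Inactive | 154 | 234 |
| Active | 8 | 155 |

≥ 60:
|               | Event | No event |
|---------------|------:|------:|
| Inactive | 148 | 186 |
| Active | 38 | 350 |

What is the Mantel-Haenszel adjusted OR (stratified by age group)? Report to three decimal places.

3.940

OR_MH = Σ(aᵢdᵢ/nᵢ) / Σ(bᵢcᵢ/nᵢ), where nᵢ is the stratum total.
Stratum 1 (< 40): n = 434; a·d/n = 112·116/434 = 29.9355; b·c/n = 122·84/434 = 23.6129
Stratum 2 (40–59): n = 551; a·d/n = 154·155/551 = 43.3212; b·c/n = 234·8/551 = 3.3975
Stratum 3 (≥ 60): n = 722; a·d/n = 148·350/722 = 71.7452; b·c/n = 186·38/722 = 9.7895
OR_MH = (29.9355 + 43.3212 + 71.7452) / (23.6129 + 3.3975 + 9.7895) = 145.0019 / 36.7998 = 3.94029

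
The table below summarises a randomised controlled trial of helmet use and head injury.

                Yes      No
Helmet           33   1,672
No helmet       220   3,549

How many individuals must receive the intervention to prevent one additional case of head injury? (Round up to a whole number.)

Risk in treated group = 33/1705 = 0.01935; risk in control = 220/3769 = 0.05837.
Absolute risk reduction = 0.05837 − 0.01935 = 0.03902
NNT = 1 / ARR = 1 / 0.03902 = 25.630 → round up → 26

26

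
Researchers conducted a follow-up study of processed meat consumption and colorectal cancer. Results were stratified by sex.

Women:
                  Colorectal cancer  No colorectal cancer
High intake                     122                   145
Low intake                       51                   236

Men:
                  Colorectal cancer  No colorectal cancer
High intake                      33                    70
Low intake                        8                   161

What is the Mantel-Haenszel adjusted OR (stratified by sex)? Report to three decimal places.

4.641

OR_MH = Σ(aᵢdᵢ/nᵢ) / Σ(bᵢcᵢ/nᵢ), where nᵢ is the stratum total.
Stratum 1 (Women): n = 554; a·d/n = 122·236/554 = 51.9711; b·c/n = 145·51/554 = 13.3484
Stratum 2 (Men): n = 272; a·d/n = 33·161/272 = 19.5331; b·c/n = 70·8/272 = 2.0588
OR_MH = (51.9711 + 19.5331) / (13.3484 + 2.0588) = 71.5042 / 15.4072 = 4.64096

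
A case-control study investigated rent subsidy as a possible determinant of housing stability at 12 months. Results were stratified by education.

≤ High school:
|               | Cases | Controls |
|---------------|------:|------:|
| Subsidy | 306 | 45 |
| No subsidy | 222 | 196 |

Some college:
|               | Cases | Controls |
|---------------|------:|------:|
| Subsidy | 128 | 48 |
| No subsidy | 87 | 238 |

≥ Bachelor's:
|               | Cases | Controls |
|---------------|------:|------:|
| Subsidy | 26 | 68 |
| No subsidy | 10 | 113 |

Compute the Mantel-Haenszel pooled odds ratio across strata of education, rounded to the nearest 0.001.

OR_MH = Σ(aᵢdᵢ/nᵢ) / Σ(bᵢcᵢ/nᵢ), where nᵢ is the stratum total.
Stratum 1 (≤ High school): n = 769; a·d/n = 306·196/769 = 77.9922; b·c/n = 45·222/769 = 12.9909
Stratum 2 (Some college): n = 501; a·d/n = 128·238/501 = 60.8064; b·c/n = 48·87/501 = 8.3353
Stratum 3 (≥ Bachelor's): n = 217; a·d/n = 26·113/217 = 13.5392; b·c/n = 68·10/217 = 3.1336
OR_MH = (77.9922 + 60.8064 + 13.5392) / (12.9909 + 8.3353 + 3.1336) = 152.3378 / 24.4599 = 6.22807

6.228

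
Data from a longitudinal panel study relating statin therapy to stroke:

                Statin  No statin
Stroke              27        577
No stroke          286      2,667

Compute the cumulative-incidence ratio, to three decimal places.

Reading the table with exposure as columns: a = 27 (Statin, case), b = 286 (Statin, non-case), c = 577 (No statin, case), d = 2667.
Risk in exposed = 27/313 = 0.08626; risk in unexposed = 577/3244 = 0.17787.
RR = 0.08626 / 0.17787 = 0.48498
The risk is 52% lower among the exposed than among the unexposed.

0.485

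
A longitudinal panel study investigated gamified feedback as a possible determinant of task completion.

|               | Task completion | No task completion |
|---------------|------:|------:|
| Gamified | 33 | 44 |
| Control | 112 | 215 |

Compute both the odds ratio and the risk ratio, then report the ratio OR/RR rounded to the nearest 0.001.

Cells: a = 33, b = 44, c = 112, d = 215.
OR = (33·215)/(44·112) = 7095/4928 = 1.43973
Risk in exposed = 33/77 = 0.42857; risk in unexposed = 112/327 = 0.34251; RR = 1.25128
OR/RR = 1.43973 / 1.25128 = 1.15061
The outcome is not rare, so the OR lies further from 1 than the RR.

1.151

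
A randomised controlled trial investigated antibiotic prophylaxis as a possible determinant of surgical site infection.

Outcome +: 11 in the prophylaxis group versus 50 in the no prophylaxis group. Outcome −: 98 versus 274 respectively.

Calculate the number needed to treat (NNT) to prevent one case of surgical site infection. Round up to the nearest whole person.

Risk in treated group = 11/109 = 0.10092; risk in control = 50/324 = 0.15432.
Absolute risk reduction = 0.15432 − 0.10092 = 0.05340
NNT = 1 / ARR = 1 / 0.05340 = 18.725 → round up → 19

19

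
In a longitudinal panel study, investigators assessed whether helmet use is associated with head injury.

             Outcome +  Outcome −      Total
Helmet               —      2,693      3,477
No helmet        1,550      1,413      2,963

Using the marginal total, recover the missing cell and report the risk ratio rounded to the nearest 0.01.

The missing cell is in the exposed row: 3477 − 2693 = 784.
So a = 784, b = 2693, c = 1550, d = 1413.
RR = [a/(a+b)] / [c/(c+d)] = (784/3477) / (1550/2963) = 0.22548/0.52312 = 0.43103

0.43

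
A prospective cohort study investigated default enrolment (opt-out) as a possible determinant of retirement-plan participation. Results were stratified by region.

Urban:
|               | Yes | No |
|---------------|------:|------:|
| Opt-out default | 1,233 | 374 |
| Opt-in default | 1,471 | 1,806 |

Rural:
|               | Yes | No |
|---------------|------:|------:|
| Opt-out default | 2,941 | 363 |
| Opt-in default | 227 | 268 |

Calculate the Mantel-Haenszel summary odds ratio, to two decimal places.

4.94

OR_MH = Σ(aᵢdᵢ/nᵢ) / Σ(bᵢcᵢ/nᵢ), where nᵢ is the stratum total.
Stratum 1 (Urban): n = 4884; a·d/n = 1233·1806/4884 = 455.9373; b·c/n = 374·1471/4884 = 112.6441
Stratum 2 (Rural): n = 3799; a·d/n = 2941·268/3799 = 207.4725; b·c/n = 363·227/3799 = 21.6902
OR_MH = (455.9373 + 207.4725) / (112.6441 + 21.6902) = 663.4098 / 134.3343 = 4.93850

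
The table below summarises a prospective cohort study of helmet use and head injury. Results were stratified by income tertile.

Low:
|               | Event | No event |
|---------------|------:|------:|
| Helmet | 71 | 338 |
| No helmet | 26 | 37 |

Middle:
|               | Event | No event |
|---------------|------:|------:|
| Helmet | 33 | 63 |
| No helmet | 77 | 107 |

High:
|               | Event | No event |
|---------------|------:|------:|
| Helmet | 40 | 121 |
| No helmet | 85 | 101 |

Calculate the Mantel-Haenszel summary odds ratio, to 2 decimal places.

0.45

OR_MH = Σ(aᵢdᵢ/nᵢ) / Σ(bᵢcᵢ/nᵢ), where nᵢ is the stratum total.
Stratum 1 (Low): n = 472; a·d/n = 71·37/472 = 5.5657; b·c/n = 338·26/472 = 18.6186
Stratum 2 (Middle): n = 280; a·d/n = 33·107/280 = 12.6107; b·c/n = 63·77/280 = 17.3250
Stratum 3 (High): n = 347; a·d/n = 40·101/347 = 11.6427; b·c/n = 121·85/347 = 29.6398
OR_MH = (5.5657 + 12.6107 + 11.6427) / (18.6186 + 17.3250 + 29.6398) = 29.8190 / 65.5834 = 0.45467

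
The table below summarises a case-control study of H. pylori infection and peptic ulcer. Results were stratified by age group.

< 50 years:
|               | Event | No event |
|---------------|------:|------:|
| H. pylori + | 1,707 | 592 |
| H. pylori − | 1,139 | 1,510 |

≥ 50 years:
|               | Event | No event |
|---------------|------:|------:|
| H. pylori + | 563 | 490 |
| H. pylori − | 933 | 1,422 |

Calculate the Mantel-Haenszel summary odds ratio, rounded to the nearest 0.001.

OR_MH = Σ(aᵢdᵢ/nᵢ) / Σ(bᵢcᵢ/nᵢ), where nᵢ is the stratum total.
Stratum 1 (< 50 years): n = 4948; a·d/n = 1707·1510/4948 = 520.9317; b·c/n = 592·1139/4948 = 136.2749
Stratum 2 (≥ 50 years): n = 3408; a·d/n = 563·1422/3408 = 234.9137; b·c/n = 490·933/3408 = 134.1461
OR_MH = (520.9317 + 234.9137) / (136.2749 + 134.1461) = 755.8454 / 270.4210 = 2.79507

2.795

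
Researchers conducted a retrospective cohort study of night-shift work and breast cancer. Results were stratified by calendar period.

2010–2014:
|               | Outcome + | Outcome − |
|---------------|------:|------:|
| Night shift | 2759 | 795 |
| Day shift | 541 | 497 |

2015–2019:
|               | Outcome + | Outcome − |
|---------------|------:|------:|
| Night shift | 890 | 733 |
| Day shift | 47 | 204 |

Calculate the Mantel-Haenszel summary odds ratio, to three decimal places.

3.530

OR_MH = Σ(aᵢdᵢ/nᵢ) / Σ(bᵢcᵢ/nᵢ), where nᵢ is the stratum total.
Stratum 1 (2010–2014): n = 4592; a·d/n = 2759·497/4592 = 298.6113; b·c/n = 795·541/4592 = 93.6618
Stratum 2 (2015–2019): n = 1874; a·d/n = 890·204/1874 = 96.8837; b·c/n = 733·47/1874 = 18.3837
OR_MH = (298.6113 + 96.8837) / (93.6618 + 18.3837) = 395.4950 / 112.0455 = 3.52977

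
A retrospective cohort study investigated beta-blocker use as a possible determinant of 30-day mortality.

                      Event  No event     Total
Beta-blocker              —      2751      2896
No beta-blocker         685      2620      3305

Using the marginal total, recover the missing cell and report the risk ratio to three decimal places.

The missing cell is in the exposed row: 2896 − 2751 = 145.
So a = 145, b = 2751, c = 685, d = 2620.
RR = [a/(a+b)] / [c/(c+d)] = (145/2896) / (685/3305) = 0.05007/0.20726 = 0.24157

0.242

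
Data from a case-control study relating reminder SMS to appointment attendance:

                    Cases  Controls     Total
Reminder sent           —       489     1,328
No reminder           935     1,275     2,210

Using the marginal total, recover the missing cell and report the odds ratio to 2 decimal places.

The missing cell is in the exposed row: 1328 − 489 = 839.
So a = 839, b = 489, c = 935, d = 1275.
OR = (a·d)/(b·c) = (839 × 1275) / (489 × 935) = 1069725 / 457215 = 2.33965

2.34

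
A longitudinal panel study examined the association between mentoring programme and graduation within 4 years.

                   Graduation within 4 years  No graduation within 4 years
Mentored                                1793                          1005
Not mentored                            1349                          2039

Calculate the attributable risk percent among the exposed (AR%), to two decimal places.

37.87

Cells: a = 1793, b = 1005, c = 1349, d = 2039.
Risk in exposed = 1793/2798 = 0.64081; risk in unexposed = 1349/3388 = 0.39817.
RR = 0.64081/0.39817 = 1.60940
AR% = (RR − 1)/RR × 100 = (1.60940 − 1)/1.60940 × 100 = 37.8650%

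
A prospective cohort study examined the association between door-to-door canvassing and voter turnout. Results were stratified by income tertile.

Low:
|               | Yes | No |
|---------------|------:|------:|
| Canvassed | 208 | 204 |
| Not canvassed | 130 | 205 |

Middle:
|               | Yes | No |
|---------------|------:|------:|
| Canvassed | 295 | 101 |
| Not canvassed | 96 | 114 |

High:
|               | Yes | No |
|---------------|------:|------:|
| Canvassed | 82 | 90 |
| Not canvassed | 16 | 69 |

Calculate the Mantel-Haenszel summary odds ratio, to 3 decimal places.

OR_MH = Σ(aᵢdᵢ/nᵢ) / Σ(bᵢcᵢ/nᵢ), where nᵢ is the stratum total.
Stratum 1 (Low): n = 747; a·d/n = 208·205/747 = 57.0817; b·c/n = 204·130/747 = 35.5020
Stratum 2 (Middle): n = 606; a·d/n = 295·114/606 = 55.4950; b·c/n = 101·96/606 = 16.0000
Stratum 3 (High): n = 257; a·d/n = 82·69/257 = 22.0156; b·c/n = 90·16/257 = 5.6031
OR_MH = (57.0817 + 55.4950 + 22.0156) / (35.5020 + 16.0000 + 5.6031) = 134.5923 / 57.1051 = 2.35692

2.357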